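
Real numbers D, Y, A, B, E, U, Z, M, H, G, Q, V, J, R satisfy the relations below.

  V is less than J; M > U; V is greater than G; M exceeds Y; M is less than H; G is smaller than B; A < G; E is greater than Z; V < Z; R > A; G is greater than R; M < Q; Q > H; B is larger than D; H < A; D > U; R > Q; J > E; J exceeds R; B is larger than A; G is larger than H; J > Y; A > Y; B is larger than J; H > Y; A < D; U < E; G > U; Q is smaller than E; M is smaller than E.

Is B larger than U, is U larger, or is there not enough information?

B

The relevant relations are U < M; M < H; H < A; A < R; R < G; G < V; V < Z; Z < E; E < J; J < B.
Together: U < M < H < A < R < G < V < Z < E < J < B.
So B is larger.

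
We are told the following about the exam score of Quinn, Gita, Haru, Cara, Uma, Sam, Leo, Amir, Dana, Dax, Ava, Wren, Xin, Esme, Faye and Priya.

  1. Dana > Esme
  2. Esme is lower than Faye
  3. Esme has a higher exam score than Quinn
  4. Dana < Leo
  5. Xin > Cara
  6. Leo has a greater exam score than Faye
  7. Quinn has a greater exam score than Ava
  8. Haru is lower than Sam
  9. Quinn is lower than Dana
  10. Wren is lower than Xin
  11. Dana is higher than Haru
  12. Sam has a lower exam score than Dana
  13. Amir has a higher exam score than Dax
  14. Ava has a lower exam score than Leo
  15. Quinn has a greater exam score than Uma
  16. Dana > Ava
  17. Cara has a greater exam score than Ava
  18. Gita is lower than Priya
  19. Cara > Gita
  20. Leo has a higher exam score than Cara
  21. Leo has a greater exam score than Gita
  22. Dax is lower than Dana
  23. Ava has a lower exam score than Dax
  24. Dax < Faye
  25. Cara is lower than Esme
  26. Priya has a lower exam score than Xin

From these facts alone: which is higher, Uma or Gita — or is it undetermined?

undetermined

Following every chain through Uma: above Uma we get Quinn, Esme, Dana, Faye, Leo.
Gita is not reached, and no chain runs the other way from Gita to Uma.
So the given relations leave the order of Uma and Gita undetermined.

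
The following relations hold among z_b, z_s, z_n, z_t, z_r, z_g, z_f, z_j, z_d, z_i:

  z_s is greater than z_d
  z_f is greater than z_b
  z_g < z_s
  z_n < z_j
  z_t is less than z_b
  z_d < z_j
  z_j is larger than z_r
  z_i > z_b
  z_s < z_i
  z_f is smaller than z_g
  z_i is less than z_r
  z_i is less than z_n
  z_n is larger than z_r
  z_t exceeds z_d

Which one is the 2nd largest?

z_n

Piecing the relations together gives one ordering: z_d < z_t < z_b < z_f < z_g < z_s < z_i < z_r < z_n < z_j.
Counting 2 from the largest end gives z_n.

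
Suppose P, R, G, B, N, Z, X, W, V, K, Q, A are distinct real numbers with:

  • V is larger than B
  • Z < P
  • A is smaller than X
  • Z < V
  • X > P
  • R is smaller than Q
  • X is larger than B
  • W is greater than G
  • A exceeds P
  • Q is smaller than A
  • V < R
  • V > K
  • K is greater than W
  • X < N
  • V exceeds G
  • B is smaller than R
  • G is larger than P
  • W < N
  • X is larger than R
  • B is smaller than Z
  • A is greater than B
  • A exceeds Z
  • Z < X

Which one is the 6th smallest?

K

Piecing the relations together gives one ordering: B < Z < P < G < W < K < V < R < Q < A < X < N.
Counting 6 from the smallest end gives K.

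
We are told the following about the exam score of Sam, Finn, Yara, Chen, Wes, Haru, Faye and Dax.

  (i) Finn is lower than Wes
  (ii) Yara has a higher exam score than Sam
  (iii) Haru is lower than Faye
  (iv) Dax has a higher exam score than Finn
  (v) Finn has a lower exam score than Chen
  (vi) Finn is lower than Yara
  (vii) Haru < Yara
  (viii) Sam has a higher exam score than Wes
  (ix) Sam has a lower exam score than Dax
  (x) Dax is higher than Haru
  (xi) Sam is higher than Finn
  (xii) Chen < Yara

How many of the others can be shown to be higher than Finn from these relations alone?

Directly above Finn: Wes, Chen, Sam, Yara, Dax.
Nothing else is reachable above Finn; 5 in all.

5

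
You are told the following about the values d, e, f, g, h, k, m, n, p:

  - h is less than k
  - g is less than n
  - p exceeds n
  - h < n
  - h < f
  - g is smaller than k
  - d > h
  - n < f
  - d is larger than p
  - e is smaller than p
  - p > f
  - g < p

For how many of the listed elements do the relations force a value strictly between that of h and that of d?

Chaining upward from h reaches: k, n, f, p.
Chaining downward from d reaches: g, e, n, f, p.
Strictly between h and d are those in both lists: n, f, p — 3 elements.

3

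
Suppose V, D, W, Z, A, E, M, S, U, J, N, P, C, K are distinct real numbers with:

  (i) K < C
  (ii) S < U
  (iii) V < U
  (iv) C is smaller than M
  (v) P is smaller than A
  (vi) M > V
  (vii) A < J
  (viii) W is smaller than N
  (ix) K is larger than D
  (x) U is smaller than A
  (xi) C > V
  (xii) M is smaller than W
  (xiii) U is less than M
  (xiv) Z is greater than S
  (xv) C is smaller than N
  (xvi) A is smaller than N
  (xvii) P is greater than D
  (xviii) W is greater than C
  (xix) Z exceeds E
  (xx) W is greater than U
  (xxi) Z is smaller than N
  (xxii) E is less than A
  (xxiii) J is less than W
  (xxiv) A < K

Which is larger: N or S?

N

S < U and U < A give S < A.
With A < K: S < U < A < K.
Then K < C extends the chain to C.
With C < M: S < U < A < K < C < M.
Then M < W extends the chain to W.
With W < N: S < U < A < K < C < M < W < N.
So S < N; N is the larger of the two.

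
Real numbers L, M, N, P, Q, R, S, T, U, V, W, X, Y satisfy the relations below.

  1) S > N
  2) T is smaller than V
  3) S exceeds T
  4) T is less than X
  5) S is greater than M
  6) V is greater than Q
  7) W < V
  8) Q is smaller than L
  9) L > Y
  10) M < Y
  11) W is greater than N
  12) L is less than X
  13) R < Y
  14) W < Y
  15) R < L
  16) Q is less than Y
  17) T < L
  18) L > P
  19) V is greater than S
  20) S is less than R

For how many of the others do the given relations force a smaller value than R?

The elements the relations force below R are M, T, N, S — no chain reaches any other.
That is 4.

4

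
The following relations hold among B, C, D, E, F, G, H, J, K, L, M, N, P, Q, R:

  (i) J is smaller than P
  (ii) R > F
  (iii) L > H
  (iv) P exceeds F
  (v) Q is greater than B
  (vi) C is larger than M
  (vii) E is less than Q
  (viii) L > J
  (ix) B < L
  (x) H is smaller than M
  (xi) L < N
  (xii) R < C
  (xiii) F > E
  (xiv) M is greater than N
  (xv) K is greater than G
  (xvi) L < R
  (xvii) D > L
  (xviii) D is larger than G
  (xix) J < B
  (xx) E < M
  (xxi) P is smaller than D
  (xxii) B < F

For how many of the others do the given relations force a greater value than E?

7

From E the given relations immediately reach F, Q, M.
From those, P, R, C — 6 in total.
From those, D — 7 in total.
Nothing else is reachable above E; 7 in all.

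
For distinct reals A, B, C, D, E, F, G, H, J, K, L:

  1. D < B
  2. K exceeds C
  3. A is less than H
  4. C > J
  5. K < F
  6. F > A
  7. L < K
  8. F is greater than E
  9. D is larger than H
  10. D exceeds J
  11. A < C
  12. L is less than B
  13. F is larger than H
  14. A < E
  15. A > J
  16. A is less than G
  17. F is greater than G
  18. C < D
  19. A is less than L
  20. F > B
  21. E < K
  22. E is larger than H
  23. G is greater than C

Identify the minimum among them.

J

Chaining upward from J: directly above it, A, C, D; then H, E, L, K, G, B, F.
That covers every other element, and nothing is given below J, so J is the minimum.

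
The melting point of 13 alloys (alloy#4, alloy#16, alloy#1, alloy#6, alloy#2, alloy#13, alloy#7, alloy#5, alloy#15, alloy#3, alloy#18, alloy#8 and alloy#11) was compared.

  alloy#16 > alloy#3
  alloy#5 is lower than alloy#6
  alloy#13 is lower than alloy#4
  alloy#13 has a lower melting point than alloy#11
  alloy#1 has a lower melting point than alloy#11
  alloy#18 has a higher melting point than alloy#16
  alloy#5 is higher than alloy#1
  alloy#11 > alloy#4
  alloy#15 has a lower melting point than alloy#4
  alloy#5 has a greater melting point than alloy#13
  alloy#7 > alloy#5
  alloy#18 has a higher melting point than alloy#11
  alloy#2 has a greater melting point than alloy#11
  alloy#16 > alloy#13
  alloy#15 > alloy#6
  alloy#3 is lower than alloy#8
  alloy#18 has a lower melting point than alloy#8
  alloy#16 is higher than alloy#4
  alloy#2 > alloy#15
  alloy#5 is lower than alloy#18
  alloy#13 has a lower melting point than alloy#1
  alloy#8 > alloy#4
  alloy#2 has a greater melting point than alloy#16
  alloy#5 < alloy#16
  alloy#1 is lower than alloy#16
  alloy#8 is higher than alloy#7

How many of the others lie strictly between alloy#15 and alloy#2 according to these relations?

Chaining upward from alloy#15 reaches: alloy#4, alloy#16, alloy#11, alloy#18, alloy#8.
Chaining downward from alloy#2 reaches: alloy#13, alloy#1, alloy#5, alloy#3, alloy#6, alloy#4, alloy#16, alloy#11.
Strictly between alloy#15 and alloy#2 are those in both lists: alloy#4, alloy#16, alloy#11 — 3 elements.

3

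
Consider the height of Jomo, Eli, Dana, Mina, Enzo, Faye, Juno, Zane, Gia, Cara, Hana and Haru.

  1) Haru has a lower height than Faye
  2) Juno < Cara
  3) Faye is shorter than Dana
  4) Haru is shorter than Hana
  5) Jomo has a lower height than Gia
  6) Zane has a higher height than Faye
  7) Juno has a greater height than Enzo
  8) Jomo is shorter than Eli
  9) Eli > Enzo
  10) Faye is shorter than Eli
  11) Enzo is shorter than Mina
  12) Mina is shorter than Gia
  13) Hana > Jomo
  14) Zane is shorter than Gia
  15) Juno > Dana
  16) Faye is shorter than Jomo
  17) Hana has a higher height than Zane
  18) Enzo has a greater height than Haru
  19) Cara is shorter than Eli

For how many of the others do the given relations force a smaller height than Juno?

4

Directly below Juno: Enzo, Dana.
One step further: Haru, Faye (4 so far).
No other element is forced below Juno by the given relations, so the count is 4.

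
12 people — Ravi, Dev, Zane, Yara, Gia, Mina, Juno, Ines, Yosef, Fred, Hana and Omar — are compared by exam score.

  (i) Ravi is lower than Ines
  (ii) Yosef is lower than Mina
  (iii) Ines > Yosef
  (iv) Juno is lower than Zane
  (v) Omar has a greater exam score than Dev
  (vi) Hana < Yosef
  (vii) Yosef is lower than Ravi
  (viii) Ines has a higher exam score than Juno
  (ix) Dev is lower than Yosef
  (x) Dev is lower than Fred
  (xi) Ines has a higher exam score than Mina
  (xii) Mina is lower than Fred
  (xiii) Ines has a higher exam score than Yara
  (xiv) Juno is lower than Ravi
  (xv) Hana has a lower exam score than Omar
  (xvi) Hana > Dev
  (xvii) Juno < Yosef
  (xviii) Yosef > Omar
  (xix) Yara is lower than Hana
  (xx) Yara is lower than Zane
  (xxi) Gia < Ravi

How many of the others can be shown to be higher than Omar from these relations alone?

5

Directly above Omar: Yosef.
One step further: Mina, Ravi, Ines (4 so far).
One step further: Fred (5 so far).
Nothing else is reachable above Omar; 5 in all.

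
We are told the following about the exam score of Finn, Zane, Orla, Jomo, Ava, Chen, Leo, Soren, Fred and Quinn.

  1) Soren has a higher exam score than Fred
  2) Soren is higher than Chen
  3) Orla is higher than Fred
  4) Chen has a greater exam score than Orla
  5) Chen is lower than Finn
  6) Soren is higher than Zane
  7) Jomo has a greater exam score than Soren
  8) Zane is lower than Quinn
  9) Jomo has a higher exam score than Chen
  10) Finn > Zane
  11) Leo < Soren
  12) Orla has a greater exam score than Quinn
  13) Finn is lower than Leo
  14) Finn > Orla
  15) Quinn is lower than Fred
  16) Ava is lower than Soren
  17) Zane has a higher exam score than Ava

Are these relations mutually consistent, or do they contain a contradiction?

The single ordering Ava < Zane < Quinn < Fred < Orla < Chen < Finn < Leo < Soren < Jomo satisfies every listed relation, so no contradiction arises.

consistent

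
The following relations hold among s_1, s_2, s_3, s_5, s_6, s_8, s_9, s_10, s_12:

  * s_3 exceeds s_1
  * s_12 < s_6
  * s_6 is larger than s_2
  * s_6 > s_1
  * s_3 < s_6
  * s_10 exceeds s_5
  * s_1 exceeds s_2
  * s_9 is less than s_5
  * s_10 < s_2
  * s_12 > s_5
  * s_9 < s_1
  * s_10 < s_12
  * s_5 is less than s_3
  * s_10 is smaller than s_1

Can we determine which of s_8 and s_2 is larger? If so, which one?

undetermined

Following every chain through s_8: nothing is chained to s_8.
s_2 is not reached, and no chain runs the other way from s_2 to s_8.
So the given relations leave the order of s_8 and s_2 undetermined.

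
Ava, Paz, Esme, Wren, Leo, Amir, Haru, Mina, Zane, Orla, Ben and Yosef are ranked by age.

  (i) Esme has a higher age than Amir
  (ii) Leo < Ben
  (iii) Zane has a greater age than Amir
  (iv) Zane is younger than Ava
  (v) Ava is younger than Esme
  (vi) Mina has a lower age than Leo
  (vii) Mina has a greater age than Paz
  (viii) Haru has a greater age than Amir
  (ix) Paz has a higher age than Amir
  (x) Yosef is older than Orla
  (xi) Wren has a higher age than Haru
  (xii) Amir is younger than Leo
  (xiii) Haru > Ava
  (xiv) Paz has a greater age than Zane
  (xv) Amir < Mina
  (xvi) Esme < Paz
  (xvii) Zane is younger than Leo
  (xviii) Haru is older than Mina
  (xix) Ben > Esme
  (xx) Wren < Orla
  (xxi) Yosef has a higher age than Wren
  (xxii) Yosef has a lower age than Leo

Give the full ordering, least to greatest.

Nothing is placed below Amir, so it is least; from there Amir < Zane; Zane < Ava; Ava < Esme; Esme < Paz; Paz < Mina; Mina < Haru; Haru < Wren; Wren < Orla; Orla < Yosef; Yosef < Leo; Leo < Ben, each given directly.

Amir < Zane < Ava < Esme < Paz < Mina < Haru < Wren < Orla < Yosef < Leo < Ben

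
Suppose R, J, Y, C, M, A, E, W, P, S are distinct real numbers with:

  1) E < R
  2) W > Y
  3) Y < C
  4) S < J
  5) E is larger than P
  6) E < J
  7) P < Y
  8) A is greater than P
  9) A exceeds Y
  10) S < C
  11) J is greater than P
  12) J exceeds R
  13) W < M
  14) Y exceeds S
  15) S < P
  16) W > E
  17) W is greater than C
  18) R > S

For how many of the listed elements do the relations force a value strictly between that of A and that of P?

Chaining upward from P reaches: E, R, J, Y, C, W, M.
Chaining downward from A reaches: S, Y.
Strictly between P and A are those in both lists: Y — 1 element.

1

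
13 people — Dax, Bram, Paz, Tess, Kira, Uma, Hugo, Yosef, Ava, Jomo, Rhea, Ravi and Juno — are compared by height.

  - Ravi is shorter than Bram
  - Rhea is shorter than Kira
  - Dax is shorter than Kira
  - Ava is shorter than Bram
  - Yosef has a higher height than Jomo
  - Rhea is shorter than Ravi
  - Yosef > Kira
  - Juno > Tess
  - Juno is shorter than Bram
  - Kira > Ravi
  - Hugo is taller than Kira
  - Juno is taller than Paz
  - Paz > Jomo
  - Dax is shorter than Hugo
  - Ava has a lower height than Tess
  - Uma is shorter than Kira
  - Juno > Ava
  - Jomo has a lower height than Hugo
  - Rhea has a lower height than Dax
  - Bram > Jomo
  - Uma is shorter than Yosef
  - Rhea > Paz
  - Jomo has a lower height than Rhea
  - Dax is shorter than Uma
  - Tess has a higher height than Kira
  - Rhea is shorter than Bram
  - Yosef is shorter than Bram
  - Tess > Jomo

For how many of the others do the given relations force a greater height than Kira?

5

Directly above Kira: Tess, Yosef, Hugo.
One step further: Juno, Bram (5 so far).
No other element is forced above Kira by the given relations, so the count is 5.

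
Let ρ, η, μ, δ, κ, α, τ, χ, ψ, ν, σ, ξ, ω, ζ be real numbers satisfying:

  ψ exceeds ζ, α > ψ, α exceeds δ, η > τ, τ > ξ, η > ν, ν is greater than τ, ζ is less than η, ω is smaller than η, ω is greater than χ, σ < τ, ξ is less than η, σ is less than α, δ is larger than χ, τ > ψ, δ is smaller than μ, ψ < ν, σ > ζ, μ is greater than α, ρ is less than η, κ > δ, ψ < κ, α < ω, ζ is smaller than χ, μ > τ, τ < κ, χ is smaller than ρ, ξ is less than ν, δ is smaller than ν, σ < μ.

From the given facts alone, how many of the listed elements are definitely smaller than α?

5

Directly below α: ψ, σ, δ.
One step further: ζ, χ (5 so far).
Nothing else is reachable below α; 5 in all.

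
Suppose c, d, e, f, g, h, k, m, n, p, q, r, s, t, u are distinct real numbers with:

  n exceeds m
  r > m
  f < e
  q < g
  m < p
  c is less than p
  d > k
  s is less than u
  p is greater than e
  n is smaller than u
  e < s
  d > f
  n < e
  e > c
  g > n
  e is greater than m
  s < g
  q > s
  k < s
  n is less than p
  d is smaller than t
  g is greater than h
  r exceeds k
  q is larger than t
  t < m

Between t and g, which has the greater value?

t < m and m < n give t < n.
Then n < e extends the chain to e.
With e < s: t < m < n < e < s.
With s < q: t < m < n < e < s < q.
With q < g: t < m < n < e < s < q < g.
So t < g; g is the larger of the two.

g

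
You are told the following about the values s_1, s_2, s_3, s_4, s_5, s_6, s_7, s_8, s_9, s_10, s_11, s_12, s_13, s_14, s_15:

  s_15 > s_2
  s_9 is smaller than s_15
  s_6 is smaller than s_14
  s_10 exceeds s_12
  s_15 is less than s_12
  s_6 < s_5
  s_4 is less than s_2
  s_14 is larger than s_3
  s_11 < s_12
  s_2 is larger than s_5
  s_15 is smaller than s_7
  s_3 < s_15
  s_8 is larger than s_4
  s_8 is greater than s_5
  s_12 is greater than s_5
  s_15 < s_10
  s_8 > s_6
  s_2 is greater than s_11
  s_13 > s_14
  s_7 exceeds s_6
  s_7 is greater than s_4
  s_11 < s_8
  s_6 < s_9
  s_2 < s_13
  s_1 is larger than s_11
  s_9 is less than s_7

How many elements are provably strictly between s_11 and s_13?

1

Chaining upward from s_11 reaches: s_2, s_15, s_8, s_1, s_12, s_7, s_10.
Chaining downward from s_13 reaches: s_4, s_6, s_5, s_3, s_2, s_14.
Strictly between s_11 and s_13 are those in both lists: s_2 — 1 element.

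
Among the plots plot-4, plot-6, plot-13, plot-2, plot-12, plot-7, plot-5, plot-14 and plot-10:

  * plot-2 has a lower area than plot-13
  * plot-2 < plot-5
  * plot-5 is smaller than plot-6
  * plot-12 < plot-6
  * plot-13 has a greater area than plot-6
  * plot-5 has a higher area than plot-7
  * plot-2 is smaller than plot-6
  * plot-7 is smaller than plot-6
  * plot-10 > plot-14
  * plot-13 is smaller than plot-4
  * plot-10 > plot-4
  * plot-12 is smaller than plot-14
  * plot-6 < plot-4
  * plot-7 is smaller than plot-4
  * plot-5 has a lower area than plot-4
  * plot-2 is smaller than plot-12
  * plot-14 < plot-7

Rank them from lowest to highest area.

The consecutive links are each given: plot-2 < plot-12; plot-12 < plot-14; plot-14 < plot-7; plot-7 < plot-5; plot-5 < plot-6; plot-6 < plot-13; plot-13 < plot-4; plot-4 < plot-10.

plot-2 < plot-12 < plot-14 < plot-7 < plot-5 < plot-6 < plot-13 < plot-4 < plot-10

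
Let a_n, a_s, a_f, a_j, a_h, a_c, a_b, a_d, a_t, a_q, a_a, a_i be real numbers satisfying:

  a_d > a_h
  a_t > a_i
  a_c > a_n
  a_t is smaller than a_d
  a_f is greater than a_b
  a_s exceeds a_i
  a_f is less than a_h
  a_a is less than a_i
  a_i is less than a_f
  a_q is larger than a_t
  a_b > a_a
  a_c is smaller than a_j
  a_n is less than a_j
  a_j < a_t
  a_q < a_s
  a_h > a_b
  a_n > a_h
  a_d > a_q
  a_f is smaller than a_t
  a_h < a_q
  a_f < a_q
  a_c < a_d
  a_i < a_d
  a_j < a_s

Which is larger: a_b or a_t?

a_t

a_b < a_f < a_h < a_n < a_c < a_j < a_t, by transitivity through a_f, a_h, a_n, a_c, a_j.
So a_b < a_t; a_t is the larger of the two.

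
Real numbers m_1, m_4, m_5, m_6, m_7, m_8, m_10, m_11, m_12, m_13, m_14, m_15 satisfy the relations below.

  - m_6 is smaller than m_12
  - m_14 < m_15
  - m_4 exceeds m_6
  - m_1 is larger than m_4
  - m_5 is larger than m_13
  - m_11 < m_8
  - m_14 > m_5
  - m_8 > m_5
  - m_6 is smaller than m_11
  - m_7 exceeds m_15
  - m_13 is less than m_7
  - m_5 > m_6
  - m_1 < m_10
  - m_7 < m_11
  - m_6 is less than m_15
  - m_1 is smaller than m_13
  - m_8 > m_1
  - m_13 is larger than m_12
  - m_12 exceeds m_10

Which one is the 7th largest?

The consecutive relations fix a unique order: m_6 < m_4 < m_1 < m_10 < m_12 < m_13 < m_5 < m_14 < m_15 < m_7 < m_11 < m_8.
The 7th largest is m_13.

m_13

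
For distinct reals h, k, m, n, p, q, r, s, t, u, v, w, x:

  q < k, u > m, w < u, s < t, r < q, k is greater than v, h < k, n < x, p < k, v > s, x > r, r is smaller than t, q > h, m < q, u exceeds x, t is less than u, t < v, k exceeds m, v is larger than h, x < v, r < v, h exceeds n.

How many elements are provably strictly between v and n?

Chaining upward from n reaches: h, x, q, u, k.
Chaining downward from v reaches: r, s, h, x, t.
Strictly between n and v are those in both lists: h, x — 2 elements.

2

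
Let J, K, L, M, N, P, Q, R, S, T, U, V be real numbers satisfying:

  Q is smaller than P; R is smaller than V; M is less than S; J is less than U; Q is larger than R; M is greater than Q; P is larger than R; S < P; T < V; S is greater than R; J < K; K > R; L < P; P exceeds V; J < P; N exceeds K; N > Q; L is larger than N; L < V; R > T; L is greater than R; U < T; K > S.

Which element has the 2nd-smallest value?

The consecutive relations fix a unique order: J < U < T < R < Q < M < S < K < N < L < V < P.
The 2nd smallest is U.

U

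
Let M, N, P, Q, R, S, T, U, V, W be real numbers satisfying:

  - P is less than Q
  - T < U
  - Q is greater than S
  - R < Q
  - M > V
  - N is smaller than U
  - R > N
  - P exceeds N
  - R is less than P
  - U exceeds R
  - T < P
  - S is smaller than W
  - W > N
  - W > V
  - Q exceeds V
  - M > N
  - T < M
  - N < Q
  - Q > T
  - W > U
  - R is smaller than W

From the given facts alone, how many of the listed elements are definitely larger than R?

4

Directly above R: U, W, P, Q.
Nothing else is reachable above R; 4 in all.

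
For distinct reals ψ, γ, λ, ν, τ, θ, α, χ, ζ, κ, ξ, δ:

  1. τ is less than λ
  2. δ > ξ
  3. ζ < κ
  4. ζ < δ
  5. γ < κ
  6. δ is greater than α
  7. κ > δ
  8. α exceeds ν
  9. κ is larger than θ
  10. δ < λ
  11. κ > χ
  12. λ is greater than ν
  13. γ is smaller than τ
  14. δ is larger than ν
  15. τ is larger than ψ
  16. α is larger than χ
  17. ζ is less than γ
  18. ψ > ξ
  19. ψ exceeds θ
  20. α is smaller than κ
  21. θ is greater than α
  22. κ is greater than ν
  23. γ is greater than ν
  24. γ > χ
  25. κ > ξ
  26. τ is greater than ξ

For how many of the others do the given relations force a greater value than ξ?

The elements the relations force above ξ are ψ, δ, τ, λ, κ — no chain reaches any other.
That is 5.

5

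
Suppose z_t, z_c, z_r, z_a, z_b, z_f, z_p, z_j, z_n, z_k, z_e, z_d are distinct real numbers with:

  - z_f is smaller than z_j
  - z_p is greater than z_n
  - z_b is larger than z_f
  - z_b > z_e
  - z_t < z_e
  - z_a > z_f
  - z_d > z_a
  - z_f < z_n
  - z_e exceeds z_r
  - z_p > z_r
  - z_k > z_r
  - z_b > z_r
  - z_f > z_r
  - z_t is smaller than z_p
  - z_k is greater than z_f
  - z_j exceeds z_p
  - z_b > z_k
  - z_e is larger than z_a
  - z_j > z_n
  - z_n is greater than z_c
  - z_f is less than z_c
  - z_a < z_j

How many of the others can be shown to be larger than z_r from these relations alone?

From z_r the given relations immediately reach z_f, z_p, z_e, z_k, z_b.
From those, z_c, z_n, z_a, z_j — 9 in total.
From those, z_d — 10 in total.
Nothing else is reachable above z_r; 10 in all.

10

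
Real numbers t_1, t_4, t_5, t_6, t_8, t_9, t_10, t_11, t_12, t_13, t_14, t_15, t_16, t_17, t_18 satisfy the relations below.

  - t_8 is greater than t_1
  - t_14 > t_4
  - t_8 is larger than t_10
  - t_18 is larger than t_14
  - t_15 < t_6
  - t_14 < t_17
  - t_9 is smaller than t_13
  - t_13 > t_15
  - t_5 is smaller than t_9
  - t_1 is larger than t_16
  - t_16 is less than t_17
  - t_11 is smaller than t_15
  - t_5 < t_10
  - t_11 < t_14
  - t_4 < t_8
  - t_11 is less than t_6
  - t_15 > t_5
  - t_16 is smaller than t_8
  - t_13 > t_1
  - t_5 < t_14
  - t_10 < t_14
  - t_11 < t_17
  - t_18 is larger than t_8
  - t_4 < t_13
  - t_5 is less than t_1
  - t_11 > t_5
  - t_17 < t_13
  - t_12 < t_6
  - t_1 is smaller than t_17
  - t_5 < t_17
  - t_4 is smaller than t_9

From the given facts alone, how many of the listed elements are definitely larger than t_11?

Directly above t_11: t_14, t_17, t_15, t_6.
One step further: t_18, t_13 (6 so far).
Nothing else is reachable above t_11; 6 in all.

6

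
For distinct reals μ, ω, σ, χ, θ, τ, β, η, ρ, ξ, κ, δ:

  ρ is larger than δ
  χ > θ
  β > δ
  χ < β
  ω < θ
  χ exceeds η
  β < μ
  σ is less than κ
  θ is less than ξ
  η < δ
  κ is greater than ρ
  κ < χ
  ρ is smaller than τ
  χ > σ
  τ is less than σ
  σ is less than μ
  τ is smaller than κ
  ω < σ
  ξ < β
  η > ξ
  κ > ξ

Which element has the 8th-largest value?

δ

The consecutive relations fix a unique order: ω < θ < ξ < η < δ < ρ < τ < σ < κ < χ < β < μ.
The 8th largest is δ.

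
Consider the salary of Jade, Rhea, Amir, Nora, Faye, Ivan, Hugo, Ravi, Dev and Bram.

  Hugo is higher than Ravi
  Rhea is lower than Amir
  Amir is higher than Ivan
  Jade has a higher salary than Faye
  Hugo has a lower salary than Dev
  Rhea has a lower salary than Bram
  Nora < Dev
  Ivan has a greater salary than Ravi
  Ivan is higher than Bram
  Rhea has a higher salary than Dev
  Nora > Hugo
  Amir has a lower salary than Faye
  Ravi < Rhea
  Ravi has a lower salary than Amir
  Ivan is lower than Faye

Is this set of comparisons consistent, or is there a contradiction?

The single ordering Ravi < Hugo < Nora < Dev < Rhea < Bram < Ivan < Amir < Faye < Jade satisfies every listed relation, so no contradiction arises.

consistent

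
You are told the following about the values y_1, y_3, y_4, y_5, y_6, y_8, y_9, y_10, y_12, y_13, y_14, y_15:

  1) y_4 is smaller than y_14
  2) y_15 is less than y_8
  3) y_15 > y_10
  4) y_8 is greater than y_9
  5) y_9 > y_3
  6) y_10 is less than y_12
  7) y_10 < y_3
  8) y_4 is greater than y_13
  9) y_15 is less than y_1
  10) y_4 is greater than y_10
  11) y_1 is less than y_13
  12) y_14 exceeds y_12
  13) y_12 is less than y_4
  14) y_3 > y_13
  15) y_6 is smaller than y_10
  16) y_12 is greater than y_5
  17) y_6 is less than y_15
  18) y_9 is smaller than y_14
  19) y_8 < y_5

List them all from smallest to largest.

The consecutive links are each given: y_6 < y_10; y_10 < y_15; y_15 < y_1; y_1 < y_13; y_13 < y_3; y_3 < y_9; y_9 < y_8; y_8 < y_5; y_5 < y_12; y_12 < y_4; y_4 < y_14.

y_6 < y_10 < y_15 < y_1 < y_13 < y_3 < y_9 < y_8 < y_5 < y_12 < y_4 < y_14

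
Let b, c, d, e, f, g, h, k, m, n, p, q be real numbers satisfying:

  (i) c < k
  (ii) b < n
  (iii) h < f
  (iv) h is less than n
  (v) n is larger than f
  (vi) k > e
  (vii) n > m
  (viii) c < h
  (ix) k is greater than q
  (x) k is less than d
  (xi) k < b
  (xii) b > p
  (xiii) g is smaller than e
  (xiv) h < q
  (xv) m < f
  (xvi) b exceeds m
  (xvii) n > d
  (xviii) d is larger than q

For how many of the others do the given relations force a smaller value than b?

8

Directly below b: m, k, p.
One step further: c, q, e (6 so far).
One step further: g, h (8 so far).
No other element is forced below b by the given relations, so the count is 8.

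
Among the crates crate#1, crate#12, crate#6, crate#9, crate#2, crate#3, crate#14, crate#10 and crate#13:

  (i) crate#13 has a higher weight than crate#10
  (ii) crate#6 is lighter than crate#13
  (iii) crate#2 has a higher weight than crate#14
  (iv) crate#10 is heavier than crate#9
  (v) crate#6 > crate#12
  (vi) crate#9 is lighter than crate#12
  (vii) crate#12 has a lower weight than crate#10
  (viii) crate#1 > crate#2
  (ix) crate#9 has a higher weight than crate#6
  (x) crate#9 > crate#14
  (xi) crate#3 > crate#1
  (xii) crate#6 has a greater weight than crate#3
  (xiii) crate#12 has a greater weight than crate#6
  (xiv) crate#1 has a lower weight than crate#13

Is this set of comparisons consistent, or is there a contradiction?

inconsistent

Chaining the given relations yields crate#6 < crate#9 < crate#12, so crate#6 < crate#12. But one relation states crate#12 < crate#6. These cannot both hold.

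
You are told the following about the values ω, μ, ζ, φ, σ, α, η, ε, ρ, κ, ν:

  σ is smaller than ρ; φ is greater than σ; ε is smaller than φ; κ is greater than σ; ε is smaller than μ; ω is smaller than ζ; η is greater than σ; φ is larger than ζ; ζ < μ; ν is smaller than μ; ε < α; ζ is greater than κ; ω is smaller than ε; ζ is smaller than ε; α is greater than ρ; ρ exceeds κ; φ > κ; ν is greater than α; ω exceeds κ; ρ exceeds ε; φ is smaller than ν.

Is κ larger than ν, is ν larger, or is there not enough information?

ν

Link the given pairs in sequence: κ < ω; ω < ζ; ζ < ε; ε < ρ; ρ < α; α < ν.
Chaining these gives κ < ω < ζ < ε < ρ < α < ν.
So ν is larger.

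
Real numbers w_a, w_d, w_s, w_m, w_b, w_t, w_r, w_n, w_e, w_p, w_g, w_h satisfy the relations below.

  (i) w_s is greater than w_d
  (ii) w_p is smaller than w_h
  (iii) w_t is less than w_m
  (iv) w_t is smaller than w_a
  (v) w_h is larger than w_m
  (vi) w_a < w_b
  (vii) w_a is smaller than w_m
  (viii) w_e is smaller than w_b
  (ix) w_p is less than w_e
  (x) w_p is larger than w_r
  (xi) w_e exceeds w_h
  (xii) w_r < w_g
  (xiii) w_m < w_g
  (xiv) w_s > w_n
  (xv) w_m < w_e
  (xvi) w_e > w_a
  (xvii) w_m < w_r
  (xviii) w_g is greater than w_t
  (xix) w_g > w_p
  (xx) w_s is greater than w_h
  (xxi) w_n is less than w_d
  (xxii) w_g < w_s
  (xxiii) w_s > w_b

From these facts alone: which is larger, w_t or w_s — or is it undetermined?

Link the given pairs in sequence: w_t < w_a; w_a < w_m; w_m < w_r; w_r < w_p; w_p < w_h; w_h < w_e; w_e < w_b; w_b < w_s.
Together: w_t < w_a < w_m < w_r < w_p < w_h < w_e < w_b < w_s.
So w_s is larger.

w_s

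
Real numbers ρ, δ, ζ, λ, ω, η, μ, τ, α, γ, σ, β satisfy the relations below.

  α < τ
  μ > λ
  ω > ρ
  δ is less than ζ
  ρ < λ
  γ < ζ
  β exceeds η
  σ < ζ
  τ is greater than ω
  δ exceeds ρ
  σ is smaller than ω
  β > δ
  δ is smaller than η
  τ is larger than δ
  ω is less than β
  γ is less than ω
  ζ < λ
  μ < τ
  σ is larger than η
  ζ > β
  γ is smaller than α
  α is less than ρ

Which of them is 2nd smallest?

α

The consecutive relations fix a unique order: γ < α < ρ < δ < η < σ < ω < β < ζ < λ < μ < τ.
Counting 2 from the smallest end gives α.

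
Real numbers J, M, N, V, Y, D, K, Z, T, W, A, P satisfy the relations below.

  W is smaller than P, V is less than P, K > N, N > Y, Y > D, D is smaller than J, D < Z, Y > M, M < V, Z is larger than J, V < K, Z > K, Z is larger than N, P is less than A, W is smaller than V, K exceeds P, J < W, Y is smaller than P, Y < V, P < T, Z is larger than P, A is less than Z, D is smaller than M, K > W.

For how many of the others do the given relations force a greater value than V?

From V the given relations immediately reach P, K.
From those, A, Z, T — 5 in total.
Nothing else is reachable above V; 5 in all.

5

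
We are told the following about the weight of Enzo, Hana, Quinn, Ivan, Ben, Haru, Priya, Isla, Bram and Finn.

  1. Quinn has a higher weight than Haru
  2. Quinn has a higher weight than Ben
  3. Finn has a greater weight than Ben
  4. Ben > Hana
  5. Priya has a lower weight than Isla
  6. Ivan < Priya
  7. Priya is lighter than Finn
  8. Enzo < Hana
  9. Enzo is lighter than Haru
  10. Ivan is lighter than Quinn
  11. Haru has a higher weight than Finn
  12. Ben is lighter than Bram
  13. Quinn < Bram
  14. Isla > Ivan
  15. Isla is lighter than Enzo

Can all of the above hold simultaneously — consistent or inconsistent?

consistent

The single ordering Ivan < Priya < Isla < Enzo < Hana < Ben < Finn < Haru < Quinn < Bram satisfies every listed relation, so no contradiction arises.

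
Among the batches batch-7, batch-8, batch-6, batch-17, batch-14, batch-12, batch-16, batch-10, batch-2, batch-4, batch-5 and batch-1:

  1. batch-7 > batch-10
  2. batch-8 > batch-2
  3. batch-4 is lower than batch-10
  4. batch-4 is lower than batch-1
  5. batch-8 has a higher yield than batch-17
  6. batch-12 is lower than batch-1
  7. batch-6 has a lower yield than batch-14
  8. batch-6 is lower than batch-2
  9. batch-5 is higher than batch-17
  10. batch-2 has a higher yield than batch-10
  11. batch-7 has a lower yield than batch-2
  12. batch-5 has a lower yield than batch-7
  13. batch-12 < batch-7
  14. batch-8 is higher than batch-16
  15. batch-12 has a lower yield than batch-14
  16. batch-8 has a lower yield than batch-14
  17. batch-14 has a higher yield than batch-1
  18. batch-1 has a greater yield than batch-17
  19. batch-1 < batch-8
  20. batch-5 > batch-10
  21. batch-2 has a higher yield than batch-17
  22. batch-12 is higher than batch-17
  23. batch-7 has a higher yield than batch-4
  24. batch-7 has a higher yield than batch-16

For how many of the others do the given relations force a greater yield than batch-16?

4

The elements the relations force above batch-16 are batch-7, batch-2, batch-8, batch-14 — no chain reaches any other.
That is 4.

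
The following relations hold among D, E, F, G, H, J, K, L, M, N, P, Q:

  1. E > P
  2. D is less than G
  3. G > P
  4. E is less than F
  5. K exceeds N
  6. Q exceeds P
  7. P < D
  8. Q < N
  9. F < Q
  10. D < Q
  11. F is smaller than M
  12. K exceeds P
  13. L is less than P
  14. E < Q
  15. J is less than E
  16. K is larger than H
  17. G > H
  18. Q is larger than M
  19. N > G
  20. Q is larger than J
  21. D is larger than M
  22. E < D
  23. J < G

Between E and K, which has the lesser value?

E

E < F and F < M give E < M.
With M < D: E < F < M < D.
With D < Q: E < F < M < D < Q.
With Q < N: E < F < M < D < Q < N.
With N < K: E < F < M < D < Q < N < K.
So E < K; E is the smaller of the two.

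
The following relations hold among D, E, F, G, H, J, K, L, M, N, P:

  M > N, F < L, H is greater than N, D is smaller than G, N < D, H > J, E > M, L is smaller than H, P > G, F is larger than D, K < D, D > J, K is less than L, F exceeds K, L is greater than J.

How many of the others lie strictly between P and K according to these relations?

Chaining upward from K reaches: D, F, L, H, G.
Chaining downward from P reaches: N, J, D, G.
Strictly between K and P are those in both lists: D, G — 2 elements.

2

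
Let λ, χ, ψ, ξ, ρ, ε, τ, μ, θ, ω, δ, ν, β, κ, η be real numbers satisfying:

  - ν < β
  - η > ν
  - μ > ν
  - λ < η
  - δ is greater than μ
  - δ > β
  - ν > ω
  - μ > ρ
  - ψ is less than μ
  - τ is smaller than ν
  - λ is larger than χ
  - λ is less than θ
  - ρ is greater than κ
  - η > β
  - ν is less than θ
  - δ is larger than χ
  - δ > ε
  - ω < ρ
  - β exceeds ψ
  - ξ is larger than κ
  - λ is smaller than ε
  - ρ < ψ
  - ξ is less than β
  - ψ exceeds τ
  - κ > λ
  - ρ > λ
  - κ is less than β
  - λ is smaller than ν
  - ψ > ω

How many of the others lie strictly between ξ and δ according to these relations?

The relations place ξ below δ. An element lies strictly between them when it is forced above ξ and also forced below δ.
Above ξ: {β, η}. Below δ: {χ, λ, ω, κ, ρ, τ, ν, ψ, β, ε, μ}.
Intersection: {β} — 1.

1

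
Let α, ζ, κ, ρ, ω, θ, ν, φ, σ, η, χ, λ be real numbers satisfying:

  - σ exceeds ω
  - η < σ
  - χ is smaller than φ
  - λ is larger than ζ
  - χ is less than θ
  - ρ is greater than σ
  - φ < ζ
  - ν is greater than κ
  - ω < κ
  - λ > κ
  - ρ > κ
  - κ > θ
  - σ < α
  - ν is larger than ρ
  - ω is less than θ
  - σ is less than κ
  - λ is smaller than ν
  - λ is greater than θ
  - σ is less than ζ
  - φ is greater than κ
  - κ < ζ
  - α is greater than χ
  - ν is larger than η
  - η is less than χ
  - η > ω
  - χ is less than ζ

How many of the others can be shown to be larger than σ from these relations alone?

7

Directly above σ: κ, ζ, ρ, α.
One step further: φ, λ, ν (7 so far).
No other element is forced above σ by the given relations, so the count is 7.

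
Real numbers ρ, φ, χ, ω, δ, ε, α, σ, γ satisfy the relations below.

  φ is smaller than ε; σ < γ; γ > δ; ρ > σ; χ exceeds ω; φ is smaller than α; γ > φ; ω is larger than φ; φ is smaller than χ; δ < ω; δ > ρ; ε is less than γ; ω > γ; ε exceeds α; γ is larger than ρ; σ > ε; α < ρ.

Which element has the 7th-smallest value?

γ

The consecutive relations fix a unique order: φ < α < ε < σ < ρ < δ < γ < ω < χ.
Counting 7 from the smallest end gives γ.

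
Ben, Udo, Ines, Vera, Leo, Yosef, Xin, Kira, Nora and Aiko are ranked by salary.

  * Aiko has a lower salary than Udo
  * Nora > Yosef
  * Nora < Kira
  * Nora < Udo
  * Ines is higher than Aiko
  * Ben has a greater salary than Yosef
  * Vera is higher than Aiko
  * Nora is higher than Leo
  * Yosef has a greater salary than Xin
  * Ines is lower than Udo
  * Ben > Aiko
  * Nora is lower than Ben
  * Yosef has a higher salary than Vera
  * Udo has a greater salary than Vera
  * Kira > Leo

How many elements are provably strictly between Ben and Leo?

1

Chaining upward from Leo reaches: Nora, Udo, Kira.
Chaining downward from Ben reaches: Aiko, Vera, Xin, Yosef, Nora.
Strictly between Leo and Ben are those in both lists: Nora — 1 element.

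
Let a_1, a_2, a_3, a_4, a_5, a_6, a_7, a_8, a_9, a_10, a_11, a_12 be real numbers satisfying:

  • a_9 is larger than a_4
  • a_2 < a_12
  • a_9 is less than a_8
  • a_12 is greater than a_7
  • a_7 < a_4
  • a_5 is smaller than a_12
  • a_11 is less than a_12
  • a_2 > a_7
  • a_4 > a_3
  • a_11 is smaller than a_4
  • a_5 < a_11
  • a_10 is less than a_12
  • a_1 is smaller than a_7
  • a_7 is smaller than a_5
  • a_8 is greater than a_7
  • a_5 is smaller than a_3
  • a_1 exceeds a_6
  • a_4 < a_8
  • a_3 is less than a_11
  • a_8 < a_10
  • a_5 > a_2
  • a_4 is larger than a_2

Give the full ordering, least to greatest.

Nothing is placed below a_6, so it is least; from there a_6 < a_1; a_1 < a_7; a_7 < a_2; a_2 < a_5; a_5 < a_3; a_3 < a_11; a_11 < a_4; a_4 < a_9; a_9 < a_8; a_8 < a_10; a_10 < a_12, each given directly.

a_6 < a_1 < a_7 < a_2 < a_5 < a_3 < a_11 < a_4 < a_9 < a_8 < a_10 < a_12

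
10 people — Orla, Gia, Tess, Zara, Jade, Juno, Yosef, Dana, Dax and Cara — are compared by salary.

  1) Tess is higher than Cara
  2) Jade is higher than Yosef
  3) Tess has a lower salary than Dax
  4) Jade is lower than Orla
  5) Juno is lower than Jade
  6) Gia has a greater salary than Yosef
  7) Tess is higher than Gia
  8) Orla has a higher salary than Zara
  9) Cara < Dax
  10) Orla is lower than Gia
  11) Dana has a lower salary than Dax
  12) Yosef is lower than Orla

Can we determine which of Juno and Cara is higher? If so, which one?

undetermined

Following every chain through Juno: above Juno we get Jade, Orla, Gia, Tess, Dax.
Cara is not reached, and no chain runs the other way from Cara to Juno.
So the given relations leave the order of Juno and Cara undetermined.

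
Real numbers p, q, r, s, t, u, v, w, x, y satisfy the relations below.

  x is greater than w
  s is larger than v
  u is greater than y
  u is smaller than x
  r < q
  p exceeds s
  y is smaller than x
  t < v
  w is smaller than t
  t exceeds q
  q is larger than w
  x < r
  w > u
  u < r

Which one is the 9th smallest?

s

Chaining the given pairs: y < u < w < x < r < q < t < v < s < p.
The 9th smallest is s.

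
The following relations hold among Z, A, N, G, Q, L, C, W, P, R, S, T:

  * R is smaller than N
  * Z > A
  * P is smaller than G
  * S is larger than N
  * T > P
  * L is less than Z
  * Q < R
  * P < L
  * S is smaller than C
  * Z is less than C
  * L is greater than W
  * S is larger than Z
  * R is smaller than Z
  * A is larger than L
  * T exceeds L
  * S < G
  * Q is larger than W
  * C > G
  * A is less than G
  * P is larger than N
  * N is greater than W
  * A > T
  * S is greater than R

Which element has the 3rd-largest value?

S

Chaining the given pairs: W < Q < R < N < P < L < T < A < Z < S < G < C.
The 3rd largest is S.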